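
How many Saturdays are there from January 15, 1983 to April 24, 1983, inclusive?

15

January 15, 1983 is a Saturday.
That's 100 days from start to end, counting both.
100 = 7 × 14 + 2, so there are 14 full weeks plus 2 extra days.
Each full week contributes one Saturday: 14 so far.
The 2 extra days are Saturday, Sunday — 1 of them qualifies.
Total: 14 + 1 = 15.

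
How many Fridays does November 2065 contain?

1 November 2065 is a Sunday.
From 1 November 2065 to 30 November 2065 is 30 days inclusive.
30 = 7 × 4 + 2, so there are 4 full weeks plus 2 extra days.
Each full week contributes one Friday: 4 so far.
The 2 extra days are Sun, Mon — none qualify.
Total: 4 + 0 = 4.

4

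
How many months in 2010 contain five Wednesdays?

A month has five Wednesdays exactly when Wednesday falls within its first (length − 28) days.
Jan: 31 days, starts Fri → 5 of Fri, Sat, Sun
Feb: 28 days, starts Mon → 5 of (none)
Mar: 31 days, starts Mon → 5 of Mon, Tue, Wed ✓
Apr: 30 days, starts Thu → 5 of Thu, Fri
May: 31 days, starts Sat → 5 of Sat, Sun, Mon
Jun: 30 days, starts Tue → 5 of Tue, Wed ✓
Jul: 31 days, starts Thu → 5 of Thu, Fri, Sat
Aug: 31 days, starts Sun → 5 of Sun, Mon, Tue
Sep: 30 days, starts Wed → 5 of Wed, Thu ✓
Oct: 31 days, starts Fri → 5 of Fri, Sat, Sun
Nov: 30 days, starts Mon → 5 of Mon, Tue
Dec: 31 days, starts Wed → 5 of Wed, Thu, Fri ✓
Months with five Wednesdays: Mar, Jun, Sep, Dec.

4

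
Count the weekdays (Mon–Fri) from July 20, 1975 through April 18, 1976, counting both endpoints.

195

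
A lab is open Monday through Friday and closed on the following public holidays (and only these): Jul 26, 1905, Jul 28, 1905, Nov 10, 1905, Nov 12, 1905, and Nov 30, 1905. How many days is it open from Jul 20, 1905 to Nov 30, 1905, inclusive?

Jul 20, 1905 is a Thursday.
That's 134 days from start to end, counting both.
134 = 7 × 19 + 1, so there are 19 full weeks plus 1 extra day.
Each full week contributes 5 weekdays (Mon–Fri): 19 × 5 = 95.
The 1 extra day is Thu — 1 of them qualifies.
Total: 95 + 1 = 96.
Holidays: Jul 26, 1905 (Wed); Jul 28, 1905 (Fri); Nov 10, 1905 (Fri); Nov 12, 1905 (Sun); Nov 30, 1905 (Thu).
4 of the 5 holidays fall on weekdays; the rest are weekends and were already excluded.
Business days: 96 − 4 = 92.

92 business days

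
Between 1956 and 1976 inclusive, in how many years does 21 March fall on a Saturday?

Day of week of March 21 in each year:
1956: Wed, 1957: Thu, 1958: Fri, 1959: Sat ✓, 1960: Mon, 1961: Tue, 1962: Wed, 1963: Thu, 1964: Sat ✓, 1965: Sun, 1966: Mon, 1967: Tue, 1968: Thu, 1969: Fri, 1970: Sat ✓, 1971: Sun, 1972: Tue, 1973: Wed, 1974: Thu, 1975: Fri, 1976: Sun
Saturdays: 1959, 1964, 1970.

3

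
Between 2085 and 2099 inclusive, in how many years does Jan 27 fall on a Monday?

Day of week of January 27 in each year:
2085: Sat, 2086: Sun, 2087: Mon ✓, 2088: Tue, 2089: Thu, 2090: Fri, 2091: Sat, 2092: Sun, 2093: Tue, 2094: Wed, 2095: Thu, 2096: Fri, 2097: Sun, 2098: Mon ✓, 2099: Tue
Mondays: 2087, 2098.

2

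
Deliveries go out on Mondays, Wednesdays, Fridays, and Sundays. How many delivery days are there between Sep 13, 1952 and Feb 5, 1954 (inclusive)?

292

Sep 13, 1952 is a Saturday.
That's 511 days from start to end, counting both.
511 = 7 × 73, so the span is exactly 73 full weeks.
Each full week contributes 4 days from the set (Mon, Wed, Fri, Sun): 73 × 4 = 292.
Total: 292.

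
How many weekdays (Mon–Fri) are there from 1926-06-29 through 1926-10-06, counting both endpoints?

72 weekdays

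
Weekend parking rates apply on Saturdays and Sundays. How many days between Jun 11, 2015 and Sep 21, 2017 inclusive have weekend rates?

238

Jun 11, 2015 is a Thursday.
From Jun 11, 2015 to Sep 21, 2017 is 834 days inclusive.
834 = 7 × 119 + 1, so there are 119 full weeks plus 1 extra day.
Each full week contributes 2 weekend days (Sat, Sun): 119 × 2 = 238.
The 1 extra day is Thursday — none qualify.
Total: 238 + 0 = 238.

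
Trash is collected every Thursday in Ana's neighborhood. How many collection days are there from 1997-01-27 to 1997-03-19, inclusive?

7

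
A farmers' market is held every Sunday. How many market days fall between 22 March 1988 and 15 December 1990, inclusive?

22 March 1988 is a Tuesday.
From 22 March 1988 to 15 December 1990 is 999 days inclusive.
999 = 7 × 142 + 5, so there are 142 full weeks plus 5 extra days.
Each full week contributes one Sunday: 142 so far.
The 5 extra days are Tue, Wed, Thu, Fri, Sat — none qualify.
Total: 142 + 0 = 142.

142 Sundays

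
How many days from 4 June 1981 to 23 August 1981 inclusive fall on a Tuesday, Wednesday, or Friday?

4 June 1981 is a Thursday.
That's 81 days from start to end, counting both.
81 = 7 × 11 + 4, so there are 11 full weeks plus 4 extra days.
Each full week contributes 3 days from the set (Tue, Wed, Fri): 11 × 3 = 33.
The 4 extra days are Thursday, Friday, Saturday, Sunday — 1 of them qualifies.
Total: 33 + 1 = 34.

34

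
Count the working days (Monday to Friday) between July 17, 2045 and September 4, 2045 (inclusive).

July 17, 2045 is a Monday.
From July 17, 2045 to September 4, 2045 is 50 days inclusive.
50 = 7 × 7 + 1, so there are 7 full weeks plus 1 extra day.
Each full week contributes 5 weekdays (Mon–Fri): 7 × 5 = 35.
The 1 extra day is Mon — 1 of them qualifies.
Total: 35 + 1 = 36.

36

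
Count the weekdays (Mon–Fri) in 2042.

261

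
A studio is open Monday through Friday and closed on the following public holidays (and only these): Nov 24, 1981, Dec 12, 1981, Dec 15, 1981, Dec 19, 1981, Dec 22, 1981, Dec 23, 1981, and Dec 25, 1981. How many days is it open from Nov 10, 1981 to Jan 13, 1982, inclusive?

Nov 10, 1981 is a Tuesday.
That's 65 days from start to end, counting both.
65 = 7 × 9 + 2, so there are 9 full weeks plus 2 extra days.
Each full week contributes 5 weekdays (Mon–Fri): 9 × 5 = 45.
The 2 extra days are Tuesday, Wednesday — 2 of them qualify.
Total: 45 + 2 = 47.
Holidays: Nov 24, 1981 (Tue); Dec 12, 1981 (Sat); Dec 15, 1981 (Tue); Dec 19, 1981 (Sat); Dec 22, 1981 (Tue); Dec 23, 1981 (Wed); Dec 25, 1981 (Fri).
5 of the 7 holidays fall on weekdays; the rest are weekends and were already excluded.
Business days: 47 − 5 = 42.

42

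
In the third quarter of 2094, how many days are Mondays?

13

1 July 2094 is a Thursday.
From 1 July 2094 to 30 September 2094 is 92 days inclusive.
92 = 7 × 13 + 1, so there are 13 full weeks plus 1 extra day.
Each full week contributes one Monday: 13 so far.
The 1 extra day is Thursday — none qualify.
Total: 13 + 0 = 13.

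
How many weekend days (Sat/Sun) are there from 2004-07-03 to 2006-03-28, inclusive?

2004-07-03 is a Saturday.
From 2004-07-03 to 2006-03-28 is 634 days inclusive.
634 = 7 × 90 + 4, so there are 90 full weeks plus 4 extra days.
Each full week contributes 2 weekend days (Sat, Sun): 90 × 2 = 180.
The 4 extra days are Sat, Sun, Mon, Tue — 2 of them qualify.
Total: 180 + 2 = 182.

182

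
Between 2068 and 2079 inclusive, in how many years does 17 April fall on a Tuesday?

2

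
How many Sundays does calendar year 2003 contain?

52

Jan 1, 2003 is a Wednesday.
From Jan 1, 2003 to Dec 31, 2003 is 365 days inclusive.
365 = 7 × 52 + 1, so there are 52 full weeks plus 1 extra day.
Each full week contributes one Sunday: 52 so far.
The 1 extra day is Wednesday — none qualify.
Total: 52 + 0 = 52.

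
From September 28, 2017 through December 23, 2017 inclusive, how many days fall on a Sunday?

12

September 28, 2017 is a Thursday.
That's 87 days from start to end, counting both.
87 = 7 × 12 + 3, so there are 12 full weeks plus 3 extra days.
Each full week contributes one Sunday: 12 so far.
The 3 extra days are Thursday, Friday, Saturday — none qualify.
Total: 12 + 0 = 12.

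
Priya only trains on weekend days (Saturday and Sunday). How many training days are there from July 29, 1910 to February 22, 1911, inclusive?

July 29, 1910 is a Friday.
From July 29, 1910 to February 22, 1911 is 209 days inclusive.
209 = 7 × 29 + 6, so there are 29 full weeks plus 6 extra days.
Each full week contributes 2 weekend days (Sat, Sun): 29 × 2 = 58.
The 6 extra days are Friday, Saturday, Sunday, Monday, Tuesday, Wednesday — 2 of them qualify.
Total: 58 + 2 = 60.

60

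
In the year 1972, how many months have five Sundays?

A month has five Sundays exactly when Sunday falls within its first (length − 28) days.
Jan: 31 days, starts Sat → 5 of Sat, Sun, Mon ✓
Feb: 29 days, starts Tue → 5 of Tue
Mar: 31 days, starts Wed → 5 of Wed, Thu, Fri
Apr: 30 days, starts Sat → 5 of Sat, Sun ✓
May: 31 days, starts Mon → 5 of Mon, Tue, Wed
Jun: 30 days, starts Thu → 5 of Thu, Fri
Jul: 31 days, starts Sat → 5 of Sat, Sun, Mon ✓
Aug: 31 days, starts Tue → 5 of Tue, Wed, Thu
Sep: 30 days, starts Fri → 5 of Fri, Sat
Oct: 31 days, starts Sun → 5 of Sun, Mon, Tue ✓
Nov: 30 days, starts Wed → 5 of Wed, Thu
Dec: 31 days, starts Fri → 5 of Fri, Sat, Sun ✓
Months with five Sundays: Jan, Apr, Jul, Oct, Dec.

5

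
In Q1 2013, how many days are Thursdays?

2013-01-01 is a Tuesday.
The range spans 90 days (inclusive of both endpoints).
90 = 7 × 12 + 6, so there are 12 full weeks plus 6 extra days.
Each full week contributes one Thursday: 12 so far.
The 6 extra days are Tue, Wed, Thu, Fri, Sat, Sun — 1 of them qualifies.
Total: 12 + 1 = 13.

13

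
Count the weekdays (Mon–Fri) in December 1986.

23

December 1, 1986 is a Monday.
That's 31 days from start to end, counting both.
31 = 7 × 4 + 3, so there are 4 full weeks plus 3 extra days.
Each full week contributes 5 weekdays (Mon–Fri): 4 × 5 = 20.
The 3 extra days are Monday, Tuesday, Wednesday — 3 of them qualify.
Total: 20 + 3 = 23.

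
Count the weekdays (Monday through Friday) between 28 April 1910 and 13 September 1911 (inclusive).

360 weekdays

28 April 1910 is a Thursday.
That's 504 days from start to end, counting both.
504 = 7 × 72, so the span is exactly 72 full weeks.
Each full week contributes 5 weekdays (Mon–Fri): 72 × 5 = 360.
Total: 360.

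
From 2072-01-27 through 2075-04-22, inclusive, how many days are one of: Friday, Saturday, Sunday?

2072-01-27 is a Wednesday.
From 2072-01-27 to 2075-04-22 is 1182 days inclusive.
1182 = 7 × 168 + 6, so there are 168 full weeks plus 6 extra days.
Each full week contributes 3 days from the set (Fri, Sat, Sun): 168 × 3 = 504.
The 6 extra days are Wed, Thu, Fri, Sat, Sun, Mon — 3 of them qualify.
Total: 504 + 3 = 507.

507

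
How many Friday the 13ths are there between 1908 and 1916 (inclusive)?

14

Friday-the-13ths by year:
1908: Mar, Nov
1909: Aug
1910: May
1911: Jan, Oct
1912: Sep, Dec
1913: Jun
1914: Feb, Mar, Nov
1915: Aug
1916: Oct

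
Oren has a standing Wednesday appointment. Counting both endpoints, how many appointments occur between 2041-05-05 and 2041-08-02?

13 Wednesdays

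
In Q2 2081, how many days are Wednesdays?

13

2081-04-01 is a Tuesday.
From 2081-04-01 to 2081-06-30 is 91 days inclusive.
91 = 7 × 13, so the span is exactly 13 full weeks.
Each full week contributes one Wednesday: 13 so far.
Total: 13.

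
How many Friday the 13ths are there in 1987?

3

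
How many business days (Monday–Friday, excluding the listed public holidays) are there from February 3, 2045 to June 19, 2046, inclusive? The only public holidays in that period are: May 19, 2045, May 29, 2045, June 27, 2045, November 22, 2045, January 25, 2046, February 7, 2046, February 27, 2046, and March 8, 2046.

350

February 3, 2045 is a Friday.
The range spans 502 days (inclusive of both endpoints).
502 = 7 × 71 + 5, so there are 71 full weeks plus 5 extra days.
Each full week contributes 5 weekdays (Mon–Fri): 71 × 5 = 355.
The 5 extra days are Friday, Saturday, Sunday, Monday, Tuesday — 3 of them qualify.
Total: 355 + 3 = 358.
Holidays: May 19, 2045 (Fri); May 29, 2045 (Mon); June 27, 2045 (Tue); November 22, 2045 (Wed); January 25, 2046 (Thu); February 7, 2046 (Wed); February 27, 2046 (Tue); March 8, 2046 (Thu).
All 8 holidays fall on weekdays, so subtract 8.
Business days: 358 − 8 = 350.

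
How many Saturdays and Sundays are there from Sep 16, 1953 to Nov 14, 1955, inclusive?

226

Sep 16, 1953 is a Wednesday.
That's 790 days from start to end, counting both.
790 = 7 × 112 + 6, so there are 112 full weeks plus 6 extra days.
Each full week contributes 2 weekend days (Sat, Sun): 112 × 2 = 224.
The 6 extra days are Wed, Thu, Fri, Sat, Sun, Mon — 2 of them qualify.
Total: 224 + 2 = 226.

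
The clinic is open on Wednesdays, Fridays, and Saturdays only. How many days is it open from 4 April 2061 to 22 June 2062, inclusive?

4 April 2061 is a Monday.
From 4 April 2061 to 22 June 2062 is 445 days inclusive.
445 = 7 × 63 + 4, so there are 63 full weeks plus 4 extra days.
Each full week contributes 3 days from the set (Wed, Fri, Sat): 63 × 3 = 189.
The 4 extra days are Mon, Tue, Wed, Thu — 1 of them qualifies.
Total: 189 + 1 = 190.

190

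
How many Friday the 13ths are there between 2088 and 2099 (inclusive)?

Friday-the-13ths by year:
2088: Feb, Aug
2089: May
2090: Jan, Oct
2091: Apr, Jul
2092: Jun
2093: Feb, Mar, Nov
2094: Aug
2095: May
2096: Jan, Apr, Jul
2097: Sep, Dec
2098: Jun
2099: Feb, Mar, Nov

22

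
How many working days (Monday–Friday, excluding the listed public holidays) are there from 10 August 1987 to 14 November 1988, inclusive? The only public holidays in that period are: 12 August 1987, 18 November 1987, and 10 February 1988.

10 August 1987 is a Monday.
The range spans 463 days (inclusive of both endpoints).
463 = 7 × 66 + 1, so there are 66 full weeks plus 1 extra day.
Each full week contributes 5 weekdays (Mon–Fri): 66 × 5 = 330.
The 1 extra day is Monday — 1 of them qualifies.
Total: 330 + 1 = 331.
Holidays: 12 August 1987 (Wed); 18 November 1987 (Wed); 10 February 1988 (Wed).
All 3 holidays fall on weekdays, so subtract 3.
Business days: 331 − 3 = 328.

328 working days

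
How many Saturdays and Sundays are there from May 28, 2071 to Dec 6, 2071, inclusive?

56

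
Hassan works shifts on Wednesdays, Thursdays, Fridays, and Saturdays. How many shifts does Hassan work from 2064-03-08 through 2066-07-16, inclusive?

2064-03-08 is a Saturday.
That's 861 days from start to end, counting both.
861 = 7 × 123, so the span is exactly 123 full weeks.
Each full week contributes 4 days from the set (Wed, Thu, Fri, Sat): 123 × 4 = 492.
Total: 492.

492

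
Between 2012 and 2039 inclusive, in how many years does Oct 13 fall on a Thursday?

4

Day of week of October 13 in each year:
2012: Sat, 2013: Sun, 2014: Mon, 2015: Tue, 2016: Thu ✓, 2017: Fri, 2018: Sat, 2019: Sun, 2020: Tue, 2021: Wed, 2022: Thu ✓, 2023: Fri, 2024: Sun, 2025: Mon, 2026: Tue, 2027: Wed, 2028: Fri, 2029: Sat, 2030: Sun, 2031: Mon, 2032: Wed, 2033: Thu ✓, 2034: Fri, 2035: Sat, 2036: Mon, 2037: Tue, 2038: Wed, 2039: Thu ✓
Thursdays: 2016, 2022, 2033, 2039.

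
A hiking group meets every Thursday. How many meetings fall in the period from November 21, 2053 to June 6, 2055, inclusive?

November 21, 2053 is a Friday.
That's 563 days from start to end, counting both.
563 = 7 × 80 + 3, so there are 80 full weeks plus 3 extra days.
Each full week contributes one Thursday: 80 so far.
The 3 extra days are Fri, Sat, Sun — none qualify.
Total: 80 + 0 = 80.

80 Thursdays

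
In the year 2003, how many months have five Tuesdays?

4

A month has five Tuesdays exactly when Tuesday falls within its first (length − 28) days.
Jan: 31 days, starts Wed → 5 of Wed, Thu, Fri
Feb: 28 days, starts Sat → 5 of (none)
Mar: 31 days, starts Sat → 5 of Sat, Sun, Mon
Apr: 30 days, starts Tue → 5 of Tue, Wed ✓
May: 31 days, starts Thu → 5 of Thu, Fri, Sat
Jun: 30 days, starts Sun → 5 of Sun, Mon
Jul: 31 days, starts Tue → 5 of Tue, Wed, Thu ✓
Aug: 31 days, starts Fri → 5 of Fri, Sat, Sun
Sep: 30 days, starts Mon → 5 of Mon, Tue ✓
Oct: 31 days, starts Wed → 5 of Wed, Thu, Fri
Nov: 30 days, starts Sat → 5 of Sat, Sun
Dec: 31 days, starts Mon → 5 of Mon, Tue, Wed ✓
Months with five Tuesdays: Apr, Jul, Sep, Dec.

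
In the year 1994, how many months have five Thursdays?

4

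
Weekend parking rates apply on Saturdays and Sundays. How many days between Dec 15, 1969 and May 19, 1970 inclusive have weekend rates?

44

Dec 15, 1969 is a Monday.
That's 156 days from start to end, counting both.
156 = 7 × 22 + 2, so there are 22 full weeks plus 2 extra days.
Each full week contributes 2 weekend days (Sat, Sun): 22 × 2 = 44.
The 2 extra days are Mon, Tue — none qualify.
Total: 44 + 0 = 44.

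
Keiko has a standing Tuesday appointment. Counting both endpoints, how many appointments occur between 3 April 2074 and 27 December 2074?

3 April 2074 is a Tuesday.
That's 269 days from start to end, counting both.
269 = 7 × 38 + 3, so there are 38 full weeks plus 3 extra days.
Each full week contributes one Tuesday: 38 so far.
The 3 extra days are Tuesday, Wednesday, Thursday — 1 of them qualifies.
Total: 38 + 1 = 39.

39 Tuesdays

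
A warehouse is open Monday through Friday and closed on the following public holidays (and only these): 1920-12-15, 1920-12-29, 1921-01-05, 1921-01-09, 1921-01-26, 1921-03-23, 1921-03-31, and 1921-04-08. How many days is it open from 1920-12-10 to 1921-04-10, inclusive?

79 working days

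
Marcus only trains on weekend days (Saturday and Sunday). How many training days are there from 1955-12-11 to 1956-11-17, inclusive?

1955-12-11 is a Sunday.
That's 343 days from start to end, counting both.
343 = 7 × 49, so the span is exactly 49 full weeks.
Each full week contributes 2 weekend days (Sat, Sun): 49 × 2 = 98.

98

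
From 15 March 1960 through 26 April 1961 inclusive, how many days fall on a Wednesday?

59 Wednesdays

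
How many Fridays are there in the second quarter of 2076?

13

2076-04-01 is a Wednesday.
From 2076-04-01 to 2076-06-30 is 91 days inclusive.
91 = 7 × 13, so the span is exactly 13 full weeks.
Each full week contributes one Friday: 13 so far.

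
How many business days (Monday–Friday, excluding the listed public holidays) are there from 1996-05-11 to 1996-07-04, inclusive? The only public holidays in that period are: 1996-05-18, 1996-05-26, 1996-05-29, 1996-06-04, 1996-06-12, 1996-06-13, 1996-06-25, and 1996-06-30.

1996-05-11 is a Saturday.
That's 55 days from start to end, counting both.
55 = 7 × 7 + 6, so there are 7 full weeks plus 6 extra days.
Each full week contributes 5 weekdays (Mon–Fri): 7 × 5 = 35.
The 6 extra days are Saturday, Sunday, Monday, Tuesday, Wednesday, Thursday — 4 of them qualify.
Total: 35 + 4 = 39.
Holidays: 1996-05-18 (Sat); 1996-05-26 (Sun); 1996-05-29 (Wed); 1996-06-04 (Tue); 1996-06-12 (Wed); 1996-06-13 (Thu); 1996-06-25 (Tue); 1996-06-30 (Sun).
5 of the 8 holidays fall on weekdays; the rest are weekends and were already excluded.
Business days: 39 − 5 = 34.

34 business days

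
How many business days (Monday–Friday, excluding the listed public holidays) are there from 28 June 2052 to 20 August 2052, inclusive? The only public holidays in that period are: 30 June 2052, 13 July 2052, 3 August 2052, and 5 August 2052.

28 June 2052 is a Friday.
From 28 June 2052 to 20 August 2052 is 54 days inclusive.
54 = 7 × 7 + 5, so there are 7 full weeks plus 5 extra days.
Each full week contributes 5 weekdays (Mon–Fri): 7 × 5 = 35.
The 5 extra days are Fri, Sat, Sun, Mon, Tue — 3 of them qualify.
Total: 35 + 3 = 38.
Holidays: 30 June 2052 (Sun); 13 July 2052 (Sat); 3 August 2052 (Sat); 5 August 2052 (Mon).
1 of the 4 holidays fall on weekdays; the rest are weekends and were already excluded.
Business days: 38 − 1 = 37.

37 business days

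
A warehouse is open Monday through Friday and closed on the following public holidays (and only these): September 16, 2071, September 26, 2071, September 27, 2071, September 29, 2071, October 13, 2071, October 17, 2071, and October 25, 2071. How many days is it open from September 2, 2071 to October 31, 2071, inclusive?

September 2, 2071 is a Wednesday.
From September 2, 2071 to October 31, 2071 is 60 days inclusive.
60 = 7 × 8 + 4, so there are 8 full weeks plus 4 extra days.
Each full week contributes 5 weekdays (Mon–Fri): 8 × 5 = 40.
The 4 extra days are Wednesday, Thursday, Friday, Saturday — 3 of them qualify.
Total: 40 + 3 = 43.
Holidays: September 16, 2071 (Wed); September 26, 2071 (Sat); September 27, 2071 (Sun); September 29, 2071 (Tue); October 13, 2071 (Tue); October 17, 2071 (Sat); October 25, 2071 (Sun).
3 of the 7 holidays fall on weekdays; the rest are weekends and were already excluded.
Business days: 43 − 3 = 40.

40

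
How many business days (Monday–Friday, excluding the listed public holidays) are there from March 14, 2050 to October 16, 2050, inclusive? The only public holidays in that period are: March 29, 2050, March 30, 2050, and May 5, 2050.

March 14, 2050 is a Monday.
The range spans 217 days (inclusive of both endpoints).
217 = 7 × 31, so the span is exactly 31 full weeks.
Each full week contributes 5 weekdays (Mon–Fri): 31 × 5 = 155.
Total: 155.
Holidays: March 29, 2050 (Tue); March 30, 2050 (Wed); May 5, 2050 (Thu).
All 3 holidays fall on weekdays, so subtract 3.
Business days: 155 − 3 = 152.

152 business days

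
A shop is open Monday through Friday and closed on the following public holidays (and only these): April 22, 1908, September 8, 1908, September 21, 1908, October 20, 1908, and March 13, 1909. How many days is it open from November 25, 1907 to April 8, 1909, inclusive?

November 25, 1907 is a Monday.
That's 501 days from start to end, counting both.
501 = 7 × 71 + 4, so there are 71 full weeks plus 4 extra days.
Each full week contributes 5 weekdays (Mon–Fri): 71 × 5 = 355.
The 4 extra days are Mon, Tue, Wed, Thu — 4 of them qualify.
Total: 355 + 4 = 359.
Holidays: April 22, 1908 (Wed); September 8, 1908 (Tue); September 21, 1908 (Mon); October 20, 1908 (Tue); March 13, 1909 (Sat).
4 of the 5 holidays fall on weekdays; the rest are weekends and were already excluded.
Business days: 359 − 4 = 355.

355 working days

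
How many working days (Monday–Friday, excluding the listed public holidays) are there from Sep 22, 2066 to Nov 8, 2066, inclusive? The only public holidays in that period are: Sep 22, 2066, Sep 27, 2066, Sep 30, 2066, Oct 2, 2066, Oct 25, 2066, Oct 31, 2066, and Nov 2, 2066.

Sep 22, 2066 is a Wednesday.
From Sep 22, 2066 to Nov 8, 2066 is 48 days inclusive.
48 = 7 × 6 + 6, so there are 6 full weeks plus 6 extra days.
Each full week contributes 5 weekdays (Mon–Fri): 6 × 5 = 30.
The 6 extra days are Wed, Thu, Fri, Sat, Sun, Mon — 4 of them qualify.
Total: 30 + 4 = 34.
Holidays: Sep 22, 2066 (Wed); Sep 27, 2066 (Mon); Sep 30, 2066 (Thu); Oct 2, 2066 (Sat); Oct 25, 2066 (Mon); Oct 31, 2066 (Sun); Nov 2, 2066 (Tue).
5 of the 7 holidays fall on weekdays; the rest are weekends and were already excluded.
Business days: 34 − 5 = 29.

29 working days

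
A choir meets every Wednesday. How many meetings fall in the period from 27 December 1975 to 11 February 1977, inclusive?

59 Wednesdays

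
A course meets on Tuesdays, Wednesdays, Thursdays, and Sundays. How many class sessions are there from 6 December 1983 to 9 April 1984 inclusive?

72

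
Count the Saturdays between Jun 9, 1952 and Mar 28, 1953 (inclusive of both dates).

42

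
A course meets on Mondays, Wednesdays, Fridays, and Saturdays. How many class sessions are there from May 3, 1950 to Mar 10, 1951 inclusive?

May 3, 1950 is a Wednesday.
From May 3, 1950 to Mar 10, 1951 is 312 days inclusive.
312 = 7 × 44 + 4, so there are 44 full weeks plus 4 extra days.
Each full week contributes 4 days from the set (Mon, Wed, Fri, Sat): 44 × 4 = 176.
The 4 extra days are Wed, Thu, Fri, Sat — 3 of them qualify.
Total: 176 + 3 = 179.

179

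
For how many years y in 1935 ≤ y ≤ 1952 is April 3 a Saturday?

3

Day of week of April 3 in each year:
1935: Wed, 1936: Fri, 1937: Sat ✓, 1938: Sun, 1939: Mon, 1940: Wed, 1941: Thu, 1942: Fri, 1943: Sat ✓, 1944: Mon, 1945: Tue, 1946: Wed, 1947: Thu, 1948: Sat ✓, 1949: Sun, 1950: Mon, 1951: Tue, 1952: Thu
Saturdays: 1937, 1943, 1948.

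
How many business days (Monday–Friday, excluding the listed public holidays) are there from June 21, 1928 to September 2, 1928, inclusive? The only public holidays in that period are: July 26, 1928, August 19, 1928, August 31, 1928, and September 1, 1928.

June 21, 1928 is a Thursday.
The range spans 74 days (inclusive of both endpoints).
74 = 7 × 10 + 4, so there are 10 full weeks plus 4 extra days.
Each full week contributes 5 weekdays (Mon–Fri): 10 × 5 = 50.
The 4 extra days are Thu, Fri, Sat, Sun — 2 of them qualify.
Total: 50 + 2 = 52.
Holidays: July 26, 1928 (Thu); August 19, 1928 (Sun); August 31, 1928 (Fri); September 1, 1928 (Sat).
2 of the 4 holidays fall on weekdays; the rest are weekends and were already excluded.
Business days: 52 − 2 = 50.

50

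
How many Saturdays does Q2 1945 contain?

April 1, 1945 is a Sunday.
From April 1, 1945 to June 30, 1945 is 91 days inclusive.
91 = 7 × 13, so the span is exactly 13 full weeks.
Each full week contributes one Saturday: 13 so far.
Total: 13.

13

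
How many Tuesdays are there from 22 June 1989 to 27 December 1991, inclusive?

22 June 1989 is a Thursday.
That's 919 days from start to end, counting both.
919 = 7 × 131 + 2, so there are 131 full weeks plus 2 extra days.
Each full week contributes one Tuesday: 131 so far.
The 2 extra days are Thu, Fri — none qualify.
Total: 131 + 0 = 131.

131 Tuesdays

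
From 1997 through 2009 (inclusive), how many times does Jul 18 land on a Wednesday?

2

Day of week of July 18 in each year:
1997: Fri, 1998: Sat, 1999: Sun, 2000: Tue, 2001: Wed ✓, 2002: Thu, 2003: Fri, 2004: Sun, 2005: Mon, 2006: Tue, 2007: Wed ✓, 2008: Fri, 2009: Sat
Wednesdays: 2001, 2007.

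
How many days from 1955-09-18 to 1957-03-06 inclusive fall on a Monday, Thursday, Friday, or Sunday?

306

1955-09-18 is a Sunday.
The range spans 536 days (inclusive of both endpoints).
536 = 7 × 76 + 4, so there are 76 full weeks plus 4 extra days.
Each full week contributes 4 days from the set (Mon, Thu, Fri, Sun): 76 × 4 = 304.
The 4 extra days are Sun, Mon, Tue, Wed — 2 of them qualify.
Total: 304 + 2 = 306.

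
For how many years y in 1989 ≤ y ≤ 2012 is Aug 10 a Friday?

4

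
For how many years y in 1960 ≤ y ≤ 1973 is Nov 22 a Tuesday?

Day of week of November 22 in each year:
1960: Tue ✓, 1961: Wed, 1962: Thu, 1963: Fri, 1964: Sun, 1965: Mon, 1966: Tue ✓, 1967: Wed, 1968: Fri, 1969: Sat, 1970: Sun, 1971: Mon, 1972: Wed, 1973: Thu
Tuesdays: 1960, 1966.

2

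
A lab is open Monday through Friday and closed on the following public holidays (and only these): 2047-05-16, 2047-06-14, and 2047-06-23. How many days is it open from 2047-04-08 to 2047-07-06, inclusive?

63 working days

2047-04-08 is a Monday.
That's 90 days from start to end, counting both.
90 = 7 × 12 + 6, so there are 12 full weeks plus 6 extra days.
Each full week contributes 5 weekdays (Mon–Fri): 12 × 5 = 60.
The 6 extra days are Mon, Tue, Wed, Thu, Fri, Sat — 5 of them qualify.
Total: 60 + 5 = 65.
Holidays: 2047-05-16 (Thu); 2047-06-14 (Fri); 2047-06-23 (Sun).
2 of the 3 holidays fall on weekdays; the rest are weekends and were already excluded.
Business days: 65 − 2 = 63.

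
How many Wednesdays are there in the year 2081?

1 January 2081 is a Wednesday.
The range spans 365 days (inclusive of both endpoints).
365 = 7 × 52 + 1, so there are 52 full weeks plus 1 extra day.
Each full week contributes one Wednesday: 52 so far.
The 1 extra day is Wed — 1 of them qualifies.
Total: 52 + 1 = 53.

53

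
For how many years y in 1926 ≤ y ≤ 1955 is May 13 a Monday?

4

Day of week of May 13 in each year:
1926: Thu, 1927: Fri, 1928: Sun, 1929: Mon ✓, 1930: Tue, 1931: Wed, 1932: Fri, 1933: Sat, 1934: Sun, 1935: Mon ✓, 1936: Wed, 1937: Thu, 1938: Fri, 1939: Sat, 1940: Mon ✓, 1941: Tue, 1942: Wed, 1943: Thu, 1944: Sat, 1945: Sun, 1946: Mon ✓, 1947: Tue, 1948: Thu, 1949: Fri, 1950: Sat, 1951: Sun, 1952: Tue, 1953: Wed, 1954: Thu, 1955: Fri
Mondays: 1929, 1935, 1940, 1946.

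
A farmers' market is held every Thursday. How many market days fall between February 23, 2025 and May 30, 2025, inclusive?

February 23, 2025 is a Sunday.
From February 23, 2025 to May 30, 2025 is 97 days inclusive.
97 = 7 × 13 + 6, so there are 13 full weeks plus 6 extra days.
Each full week contributes one Thursday: 13 so far.
The 6 extra days are Sun, Mon, Tue, Wed, Thu, Fri — 1 of them qualifies.
Total: 13 + 1 = 14.

14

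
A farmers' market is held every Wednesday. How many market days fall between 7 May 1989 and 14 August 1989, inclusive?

7 May 1989 is a Sunday.
That's 100 days from start to end, counting both.
100 = 7 × 14 + 2, so there are 14 full weeks plus 2 extra days.
Each full week contributes one Wednesday: 14 so far.
The 2 extra days are Sun, Mon — none qualify.
Total: 14 + 0 = 14.

14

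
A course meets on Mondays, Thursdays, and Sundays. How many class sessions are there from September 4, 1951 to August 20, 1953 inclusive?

September 4, 1951 is a Tuesday.
That's 717 days from start to end, counting both.
717 = 7 × 102 + 3, so there are 102 full weeks plus 3 extra days.
Each full week contributes 3 days from the set (Mon, Thu, Sun): 102 × 3 = 306.
The 3 extra days are Tuesday, Wednesday, Thursday — 1 of them qualifies.
Total: 306 + 1 = 307.

307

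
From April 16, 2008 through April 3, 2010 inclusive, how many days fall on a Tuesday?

April 16, 2008 is a Wednesday.
The range spans 718 days (inclusive of both endpoints).
718 = 7 × 102 + 4, so there are 102 full weeks plus 4 extra days.
Each full week contributes one Tuesday: 102 so far.
The 4 extra days are Wednesday, Thursday, Friday, Saturday — none qualify.
Total: 102 + 0 = 102.

102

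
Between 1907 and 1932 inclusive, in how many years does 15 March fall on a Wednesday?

3

Day of week of March 15 in each year:
1907: Fri, 1908: Sun, 1909: Mon, 1910: Tue, 1911: Wed ✓, 1912: Fri, 1913: Sat, 1914: Sun, 1915: Mon, 1916: Wed ✓, 1917: Thu, 1918: Fri, 1919: Sat, 1920: Mon, 1921: Tue, 1922: Wed ✓, 1923: Thu, 1924: Sat, 1925: Sun, 1926: Mon, 1927: Tue, 1928: Thu, 1929: Fri, 1930: Sat, 1931: Sun, 1932: Tue
Wednesdays: 1911, 1916, 1922.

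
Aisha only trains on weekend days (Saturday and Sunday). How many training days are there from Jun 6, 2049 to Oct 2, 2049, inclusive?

34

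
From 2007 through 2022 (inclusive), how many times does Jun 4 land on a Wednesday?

2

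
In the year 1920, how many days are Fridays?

53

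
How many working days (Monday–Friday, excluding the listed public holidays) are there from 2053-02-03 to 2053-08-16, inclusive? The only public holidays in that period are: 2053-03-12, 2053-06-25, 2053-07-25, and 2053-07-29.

2053-02-03 is a Monday.
The range spans 195 days (inclusive of both endpoints).
195 = 7 × 27 + 6, so there are 27 full weeks plus 6 extra days.
Each full week contributes 5 weekdays (Mon–Fri): 27 × 5 = 135.
The 6 extra days are Mon, Tue, Wed, Thu, Fri, Sat — 5 of them qualify.
Total: 135 + 5 = 140.
Holidays: 2053-03-12 (Wed); 2053-06-25 (Wed); 2053-07-25 (Fri); 2053-07-29 (Tue).
All 4 holidays fall on weekdays, so subtract 4.
Business days: 140 − 4 = 136.

136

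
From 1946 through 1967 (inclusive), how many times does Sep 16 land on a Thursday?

3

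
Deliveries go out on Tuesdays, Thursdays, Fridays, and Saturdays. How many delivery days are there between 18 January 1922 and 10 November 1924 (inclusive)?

587

18 January 1922 is a Wednesday.
The range spans 1028 days (inclusive of both endpoints).
1028 = 7 × 146 + 6, so there are 146 full weeks plus 6 extra days.
Each full week contributes 4 days from the set (Tue, Thu, Fri, Sat): 146 × 4 = 584.
The 6 extra days are Wednesday, Thursday, Friday, Saturday, Sunday, Monday — 3 of them qualify.
Total: 584 + 3 = 587.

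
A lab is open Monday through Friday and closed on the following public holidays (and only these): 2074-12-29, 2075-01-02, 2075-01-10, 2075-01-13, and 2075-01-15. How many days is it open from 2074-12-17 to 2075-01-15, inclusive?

19

2074-12-17 is a Monday.
From 2074-12-17 to 2075-01-15 is 30 days inclusive.
30 = 7 × 4 + 2, so there are 4 full weeks plus 2 extra days.
Each full week contributes 5 weekdays (Mon–Fri): 4 × 5 = 20.
The 2 extra days are Monday, Tuesday — 2 of them qualify.
Total: 20 + 2 = 22.
Holidays: 2074-12-29 (Sat); 2075-01-02 (Wed); 2075-01-10 (Thu); 2075-01-13 (Sun); 2075-01-15 (Tue).
3 of the 5 holidays fall on weekdays; the rest are weekends and were already excluded.
Business days: 22 − 3 = 19.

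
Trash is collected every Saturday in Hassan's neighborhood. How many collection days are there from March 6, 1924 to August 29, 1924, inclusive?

March 6, 1924 is a Thursday.
That's 177 days from start to end, counting both.
177 = 7 × 25 + 2, so there are 25 full weeks plus 2 extra days.
Each full week contributes one Saturday: 25 so far.
The 2 extra days are Thursday, Friday — none qualify.
Total: 25 + 0 = 25.

25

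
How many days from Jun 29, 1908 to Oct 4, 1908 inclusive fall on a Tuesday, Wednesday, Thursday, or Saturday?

56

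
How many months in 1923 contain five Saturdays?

4

A month has five Saturdays exactly when Saturday falls within its first (length − 28) days.
Jan: 31 days, starts Mon → 5 of Mon, Tue, Wed
Feb: 28 days, starts Thu → 5 of (none)
Mar: 31 days, starts Thu → 5 of Thu, Fri, Sat ✓
Apr: 30 days, starts Sun → 5 of Sun, Mon
May: 31 days, starts Tue → 5 of Tue, Wed, Thu
Jun: 30 days, starts Fri → 5 of Fri, Sat ✓
Jul: 31 days, starts Sun → 5 of Sun, Mon, Tue
Aug: 31 days, starts Wed → 5 of Wed, Thu, Fri
Sep: 30 days, starts Sat → 5 of Sat, Sun ✓
Oct: 31 days, starts Mon → 5 of Mon, Tue, Wed
Nov: 30 days, starts Thu → 5 of Thu, Fri
Dec: 31 days, starts Sat → 5 of Sat, Sun, Mon ✓
Months with five Saturdays: Mar, Jun, Sep, Dec.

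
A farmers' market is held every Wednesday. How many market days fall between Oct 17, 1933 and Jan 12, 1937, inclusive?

169

Oct 17, 1933 is a Tuesday.
The range spans 1184 days (inclusive of both endpoints).
1184 = 7 × 169 + 1, so there are 169 full weeks plus 1 extra day.
Each full week contributes one Wednesday: 169 so far.
The 1 extra day is Tuesday — none qualify.
Total: 169 + 0 = 169.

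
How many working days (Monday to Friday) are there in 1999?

261

1 January 1999 is a Friday.
The range spans 365 days (inclusive of both endpoints).
365 = 7 × 52 + 1, so there are 52 full weeks plus 1 extra day.
Each full week contributes 5 weekdays (Mon–Fri): 52 × 5 = 260.
The 1 extra day is Fri — 1 of them qualifies.
Total: 260 + 1 = 261.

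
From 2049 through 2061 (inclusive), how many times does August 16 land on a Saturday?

Day of week of August 16 in each year:
2049: Mon, 2050: Tue, 2051: Wed, 2052: Fri, 2053: Sat ✓, 2054: Sun, 2055: Mon, 2056: Wed, 2057: Thu, 2058: Fri, 2059: Sat ✓, 2060: Mon, 2061: Tue
Saturdays: 2053, 2059.

2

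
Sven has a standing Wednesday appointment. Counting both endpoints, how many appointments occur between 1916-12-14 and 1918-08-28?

89 Wednesdays

1916-12-14 is a Thursday.
From 1916-12-14 to 1918-08-28 is 623 days inclusive.
623 = 7 × 89, so the span is exactly 89 full weeks.
Each full week contributes one Wednesday: 89 so far.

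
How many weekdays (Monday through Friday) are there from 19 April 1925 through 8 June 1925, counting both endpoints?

19 April 1925 is a Sunday.
The range spans 51 days (inclusive of both endpoints).
51 = 7 × 7 + 2, so there are 7 full weeks plus 2 extra days.
Each full week contributes 5 weekdays (Mon–Fri): 7 × 5 = 35.
The 2 extra days are Sun, Mon — 1 of them qualifies.
Total: 35 + 1 = 36.

36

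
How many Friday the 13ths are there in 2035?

2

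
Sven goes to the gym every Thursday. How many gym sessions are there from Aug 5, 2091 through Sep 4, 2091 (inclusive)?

Aug 5, 2091 is a Sunday.
The range spans 31 days (inclusive of both endpoints).
31 = 7 × 4 + 3, so there are 4 full weeks plus 3 extra days.
Each full week contributes one Thursday: 4 so far.
The 3 extra days are Sunday, Monday, Tuesday — none qualify.
Total: 4 + 0 = 4.

4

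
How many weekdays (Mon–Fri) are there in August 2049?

22 weekdays

August 1, 2049 is a Sunday.
The range spans 31 days (inclusive of both endpoints).
31 = 7 × 4 + 3, so there are 4 full weeks plus 3 extra days.
Each full week contributes 5 weekdays (Mon–Fri): 4 × 5 = 20.
The 3 extra days are Sun, Mon, Tue — 2 of them qualify.
Total: 20 + 2 = 22.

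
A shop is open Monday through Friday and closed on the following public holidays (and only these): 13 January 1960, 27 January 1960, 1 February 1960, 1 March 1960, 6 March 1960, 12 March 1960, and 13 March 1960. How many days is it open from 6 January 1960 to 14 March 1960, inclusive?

45

6 January 1960 is a Wednesday.
That's 69 days from start to end, counting both.
69 = 7 × 9 + 6, so there are 9 full weeks plus 6 extra days.
Each full week contributes 5 weekdays (Mon–Fri): 9 × 5 = 45.
The 6 extra days are Wednesday, Thursday, Friday, Saturday, Sunday, Monday — 4 of them qualify.
Total: 45 + 4 = 49.
Holidays: 13 January 1960 (Wed); 27 January 1960 (Wed); 1 February 1960 (Mon); 1 March 1960 (Tue); 6 March 1960 (Sun); 12 March 1960 (Sat); 13 March 1960 (Sun).
4 of the 7 holidays fall on weekdays; the rest are weekends and were already excluded.
Business days: 49 − 4 = 45.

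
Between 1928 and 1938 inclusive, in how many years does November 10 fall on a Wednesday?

1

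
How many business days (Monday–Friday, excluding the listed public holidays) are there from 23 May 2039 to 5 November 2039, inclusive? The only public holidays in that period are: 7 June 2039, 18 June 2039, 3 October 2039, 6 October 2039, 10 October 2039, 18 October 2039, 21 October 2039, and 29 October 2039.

23 May 2039 is a Monday.
That's 167 days from start to end, counting both.
167 = 7 × 23 + 6, so there are 23 full weeks plus 6 extra days.
Each full week contributes 5 weekdays (Mon–Fri): 23 × 5 = 115.
The 6 extra days are Mon, Tue, Wed, Thu, Fri, Sat — 5 of them qualify.
Total: 115 + 5 = 120.
Holidays: 7 June 2039 (Tue); 18 June 2039 (Sat); 3 October 2039 (Mon); 6 October 2039 (Thu); 10 October 2039 (Mon); 18 October 2039 (Tue); 21 October 2039 (Fri); 29 October 2039 (Sat).
6 of the 8 holidays fall on weekdays; the rest are weekends and were already excluded.
Business days: 120 − 6 = 114.

114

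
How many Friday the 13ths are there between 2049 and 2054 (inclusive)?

10

Friday-the-13ths by year:
2049: Aug
2050: May
2051: Jan, Oct
2052: Sep, Dec
2053: Jun
2054: Feb, Mar, Nov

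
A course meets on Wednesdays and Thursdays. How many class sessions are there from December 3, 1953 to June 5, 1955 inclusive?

December 3, 1953 is a Thursday.
From December 3, 1953 to June 5, 1955 is 550 days inclusive.
550 = 7 × 78 + 4, so there are 78 full weeks plus 4 extra days.
Each full week contributes 2 days from the set (Wed, Thu): 78 × 2 = 156.
The 4 extra days are Thu, Fri, Sat, Sun — 1 of them qualifies.
Total: 156 + 1 = 157.

157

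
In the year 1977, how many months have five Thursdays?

A month has five Thursdays exactly when Thursday falls within its first (length − 28) days.
Jan: 31 days, starts Sat → 5 of Sat, Sun, Mon
Feb: 28 days, starts Tue → 5 of (none)
Mar: 31 days, starts Tue → 5 of Tue, Wed, Thu ✓
Apr: 30 days, starts Fri → 5 of Fri, Sat
May: 31 days, starts Sun → 5 of Sun, Mon, Tue
Jun: 30 days, starts Wed → 5 of Wed, Thu ✓
Jul: 31 days, starts Fri → 5 of Fri, Sat, Sun
Aug: 31 days, starts Mon → 5 of Mon, Tue, Wed
Sep: 30 days, starts Thu → 5 of Thu, Fri ✓
Oct: 31 days, starts Sat → 5 of Sat, Sun, Mon
Nov: 30 days, starts Tue → 5 of Tue, Wed
Dec: 31 days, starts Thu → 5 of Thu, Fri, Sat ✓
Months with five Thursdays: Mar, Jun, Sep, Dec.

4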